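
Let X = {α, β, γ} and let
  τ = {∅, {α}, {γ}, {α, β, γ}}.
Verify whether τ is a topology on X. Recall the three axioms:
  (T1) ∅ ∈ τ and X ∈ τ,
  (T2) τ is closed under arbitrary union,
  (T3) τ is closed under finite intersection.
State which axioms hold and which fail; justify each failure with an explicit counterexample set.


τ is NOT a topology on X.

Axiom (T1): ∅ ∈ τ? Yes; X ∈ τ? Yes.
Axiom (T2/T3): check pairwise unions and intersections of members of τ.
Counterexample for (T2): {α} ∪ {γ} = {α, γ} ∉ τ. Therefore τ is NOT a topology.


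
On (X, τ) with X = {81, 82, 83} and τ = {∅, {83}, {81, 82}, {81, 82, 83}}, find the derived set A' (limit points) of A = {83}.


A' = ∅

For each x ∈ X, list the open sets U ∈ τ with x ∈ U, then check whether U ∩ (A ∖ {x}) ≠ ∅ for every such U.
  x = 81: open {81, 82} ∋ x has {81, 82} ∩ (A ∖ {81}) = ∅, so x is NOT a limit point.
  x = 82: open {81, 82} ∋ x has {81, 82} ∩ (A ∖ {82}) = ∅, so x is NOT a limit point.
  x = 83: open {83} ∋ x has {83} ∩ (A ∖ {83}) = ∅, so x is NOT a limit point.
Collecting: A' = ∅.


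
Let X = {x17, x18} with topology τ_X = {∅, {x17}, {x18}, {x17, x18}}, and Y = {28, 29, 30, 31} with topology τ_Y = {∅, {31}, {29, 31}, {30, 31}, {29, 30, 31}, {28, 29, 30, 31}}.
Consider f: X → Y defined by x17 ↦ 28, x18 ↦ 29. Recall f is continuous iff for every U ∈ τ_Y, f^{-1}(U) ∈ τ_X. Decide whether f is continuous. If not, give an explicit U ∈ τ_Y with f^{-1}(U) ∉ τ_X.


f IS continuous.

Compute f^{-1}(U) for each U ∈ τ_Y:
  U = ∅: f^{-1}(U) = ∅ ∈ τ_X ✓.
  U = {31}: f^{-1}(U) = ∅ ∈ τ_X ✓.
  U = {29, 31}: f^{-1}(U) = {x18} ∈ τ_X ✓.
  U = {30, 31}: f^{-1}(U) = ∅ ∈ τ_X ✓.
  U = {29, 30, 31}: f^{-1}(U) = {x18} ∈ τ_X ✓.
  U = {28, 29, 30, 31}: f^{-1}(U) = {x17, x18} ∈ τ_X ✓.
Every preimage lies in τ_X, so f IS continuous.


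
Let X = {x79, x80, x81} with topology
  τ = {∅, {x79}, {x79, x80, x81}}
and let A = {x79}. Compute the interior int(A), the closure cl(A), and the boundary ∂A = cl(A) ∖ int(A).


int(A) = {x79}, cl(A) = {x79, x80, x81}, ∂A = {x80, x81}.

Closed sets in (X, τ) are complements of opens:
  closed(X, τ) = {∅, {x80, x81}, {x79, x80, x81}}.
int(A) = ⋃ {U ∈ τ : U ⊆ A}. Opens contained in A: ∅, {x79}.
Taking the union of these: int(A) = {x79}.
cl(A) = ⋂ {C closed : A ⊆ C}. Closed sets containing A: {x79, x80, x81}.
Intersecting these: cl(A) = {x79, x80, x81}.
∂A = cl(A) ∖ int(A) = {x79, x80, x81} ∖ {x79} = {x80, x81}.


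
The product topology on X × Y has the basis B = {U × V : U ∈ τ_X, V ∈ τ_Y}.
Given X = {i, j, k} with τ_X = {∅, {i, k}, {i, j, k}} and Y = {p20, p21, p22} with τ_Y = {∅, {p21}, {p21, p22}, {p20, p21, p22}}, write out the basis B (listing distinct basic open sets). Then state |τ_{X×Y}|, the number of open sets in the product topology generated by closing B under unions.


Basis B = {∅ × ∅, {i, k} × {p21}, {i, j, k} × {p21}, {i, k} × {p21, p22}, {i, k} × {p20, p21, p22}, {i, j, k} × {p21, p22}, {i, j, k} × {p20, p21, p22}}; |τ_{X×Y}| = 10.

Enumerate products U × V with U ∈ τ_X, V ∈ τ_Y (deduplicated):
  ∅ × ∅ = {} (∅)
  {i, k} × {p21} = {(i,p21), (k,p21)}
  {i, j, k} × {p21} = {(i,p21), (j,p21), (k,p21)}
  {i, k} × {p21, p22} = {(i,p21), (i,p22), (k,p21), (k,p22)}
  {i, k} × {p20, p21, p22} = {(i,p20), (i,p21), (i,p22), (k,p20), (k,p21), (k,p22)}
  {i, j, k} × {p21, p22} = {(i,p21), (i,p22), (j,p21), (j,p22), (k,p21), (k,p22)}
  {i, j, k} × {p20, p21, p22} = {(i,p20), (i,p21), (i,p22), (j,p20), (j,p21), (j,p22), (k,p20), (k,p21), (k,p22)}
These 7 distinct sets form the basis B.
Close under arbitrary unions to get τ_{X×Y}; counting gives |τ_{X×Y}| = 10.


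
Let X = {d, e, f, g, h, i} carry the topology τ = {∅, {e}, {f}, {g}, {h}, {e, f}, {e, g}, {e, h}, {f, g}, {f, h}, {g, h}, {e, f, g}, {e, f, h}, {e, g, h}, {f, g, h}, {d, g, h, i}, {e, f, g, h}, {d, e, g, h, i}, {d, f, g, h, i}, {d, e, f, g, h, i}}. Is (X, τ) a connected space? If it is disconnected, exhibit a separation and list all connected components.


(X, τ) is disconnected; components = [{e}, {f}, {d, g, h, i}].

Find clopen sets (U ∈ τ with X ∖ U ∈ τ):
  U = ∅, X ∖ U = {d, e, f, g, h, i} — both open, so U is clopen.
  U = {e}, X ∖ U = {d, f, g, h, i} — both open, so U is clopen.
  U = {f}, X ∖ U = {d, e, g, h, i} — both open, so U is clopen.
  U = {e, f}, X ∖ U = {d, g, h, i} — both open, so U is clopen.
  U = {d, g, h, i}, X ∖ U = {e, f} — both open, so U is clopen.
  U = {d, e, g, h, i}, X ∖ U = {f} — both open, so U is clopen.
  U = {d, f, g, h, i}, X ∖ U = {e} — both open, so U is clopen.
  U = {d, e, f, g, h, i}, X ∖ U = ∅ — both open, so U is clopen.
Nontrivial clopen(s) exist: e.g. {f}. So (X, τ) is disconnected.
Compute connected components by grouping points that agree on all clopens:
  component: {e}
  component: {f}
  component: {d, g, h, i}


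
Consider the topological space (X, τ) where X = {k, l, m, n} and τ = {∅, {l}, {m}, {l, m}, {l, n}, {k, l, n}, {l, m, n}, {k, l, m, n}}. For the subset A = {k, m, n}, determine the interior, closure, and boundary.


int(A) = {m}, cl(A) = {k, m, n}, ∂A = {k, n}.

Closed sets in (X, τ) are complements of opens:
  closed(X, τ) = {∅, {k}, {m}, {k, m}, {k, n}, {k, l, n}, {k, m, n}, {k, l, m, n}}.
int(A) = ⋃ {U ∈ τ : U ⊆ A}. Opens contained in A: ∅, {m}.
Taking the union of these: int(A) = {m}.
cl(A) = ⋂ {C closed : A ⊆ C}. Closed sets containing A: {k, m, n}, {k, l, m, n}.
Intersecting these: cl(A) = {k, m, n}.
∂A = cl(A) ∖ int(A) = {k, m, n} ∖ {m} = {k, n}.


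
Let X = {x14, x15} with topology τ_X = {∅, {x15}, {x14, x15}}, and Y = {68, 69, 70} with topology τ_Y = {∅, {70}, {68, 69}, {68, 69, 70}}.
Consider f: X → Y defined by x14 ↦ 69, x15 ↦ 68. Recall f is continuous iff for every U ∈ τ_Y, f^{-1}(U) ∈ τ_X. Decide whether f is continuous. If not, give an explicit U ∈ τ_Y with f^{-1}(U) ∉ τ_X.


f IS continuous.

Compute f^{-1}(U) for each U ∈ τ_Y:
  U = ∅: f^{-1}(U) = ∅ ∈ τ_X ✓.
  U = {70}: f^{-1}(U) = ∅ ∈ τ_X ✓.
  U = {68, 69}: f^{-1}(U) = {x14, x15} ∈ τ_X ✓.
  U = {68, 69, 70}: f^{-1}(U) = {x14, x15} ∈ τ_X ✓.
Every preimage lies in τ_X, so f IS continuous.


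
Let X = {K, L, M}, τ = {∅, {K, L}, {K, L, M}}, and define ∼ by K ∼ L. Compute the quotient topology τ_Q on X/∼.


X/∼ = {[K=L], [M]}; |τ_Q| = 3.

Equivalence classes: [K=L], [M].
Quotient map π: X → X/∼ sends K ↦ [K=L], L ↦ [K=L], M ↦ [M].
For each subset V ⊆ X/∼, compute π^{-1}(V) ⊆ X and check whether π^{-1}(V) ∈ τ. V is open in τ_Q iff π^{-1}(V) ∈ τ.
  V = {}: π^{-1}(V) = ∅ ∈ τ ✓.
  V = {[K=L]}: π^{-1}(V) = {K, L} ∈ τ ✓.
  V = {[M]}: π^{-1}(V) = {M} ∉ τ ✗.
  V = {[K=L], [M]}: π^{-1}(V) = {K, L, M} ∈ τ ✓.
Open sets in the quotient: τ_Q = {{}, {[K=L]}, {[K=L], [M]}} (3 elements).


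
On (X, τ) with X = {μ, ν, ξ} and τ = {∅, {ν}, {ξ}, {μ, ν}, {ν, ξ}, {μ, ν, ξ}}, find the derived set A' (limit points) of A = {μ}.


A' = ∅

For each x ∈ X, list the open sets U ∈ τ with x ∈ U, then check whether U ∩ (A ∖ {x}) ≠ ∅ for every such U.
  x = μ: open {μ, ν} ∋ x has {μ, ν} ∩ (A ∖ {μ}) = ∅, so x is NOT a limit point.
  x = ν: open {ν} ∋ x has {ν} ∩ (A ∖ {ν}) = ∅, so x is NOT a limit point.
  x = ξ: open {ξ} ∋ x has {ξ} ∩ (A ∖ {ξ}) = ∅, so x is NOT a limit point.
Collecting: A' = ∅.


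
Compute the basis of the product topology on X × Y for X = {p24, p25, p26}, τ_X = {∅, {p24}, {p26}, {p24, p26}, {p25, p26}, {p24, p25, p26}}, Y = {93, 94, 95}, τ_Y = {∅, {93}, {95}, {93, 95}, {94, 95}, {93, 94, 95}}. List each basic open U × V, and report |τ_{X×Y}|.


Basis B = {∅ × ∅, {p24} × {93}, {p24} × {95}, {p26} × {93}, {p26} × {95}, {p24} × {93, 95}, {p24, p26} × {93}, {p24} × {94, 95}, {p24, p26} × {95}, {p25, p26} × {93}, {p25, p26} × {95}, {p26} × {93, 95}, {p26} × {94, 95}, {p24} × {93, 94, 95}, {p24, p25, p26} × {93}, {p24, p25, p26} × {95}, {p26} × {93, 94, 95}, {p24, p26} × {93, 95}, {p24, p26} × {94, 95}, {p25, p26} × {93, 95}, {p25, p26} × {94, 95}, {p24, p26} × {93, 94, 95}, {p24, p25, p26} × {93, 95}, {p24, p25, p26} × {94, 95}, {p25, p26} × {93, 94, 95}, {p24, p25, p26} × {93, 94, 95}}; |τ_{X×Y}| = 108.

Enumerate products U × V with U ∈ τ_X, V ∈ τ_Y (deduplicated):
  ∅ × ∅ = {} (∅)
  {p24} × {93} = {(p24,93)}
  {p24} × {95} = {(p24,95)}
  {p26} × {93} = {(p26,93)}
  {p26} × {95} = {(p26,95)}
  {p24} × {93, 95} = {(p24,93), (p24,95)}
  {p24, p26} × {93} = {(p24,93), (p26,93)}
  {p24} × {94, 95} = {(p24,94), (p24,95)}
  {p24, p26} × {95} = {(p24,95), (p26,95)}
  {p25, p26} × {93} = {(p25,93), (p26,93)}
  {p25, p26} × {95} = {(p25,95), (p26,95)}
  {p26} × {93, 95} = {(p26,93), (p26,95)}
  {p26} × {94, 95} = {(p26,94), (p26,95)}
  {p24} × {93, 94, 95} = {(p24,93), (p24,94), (p24,95)}
  {p24, p25, p26} × {93} = {(p24,93), (p25,93), (p26,93)}
  {p24, p25, p26} × {95} = {(p24,95), (p25,95), (p26,95)}
  {p26} × {93, 94, 95} = {(p26,93), (p26,94), (p26,95)}
  {p24, p26} × {93, 95} = {(p24,93), (p24,95), (p26,93), (p26,95)}
  {p24, p26} × {94, 95} = {(p24,94), (p24,95), (p26,94), (p26,95)}
  {p25, p26} × {93, 95} = {(p25,93), (p25,95), (p26,93), (p26,95)}
  {p25, p26} × {94, 95} = {(p25,94), (p25,95), (p26,94), (p26,95)}
  {p24, p26} × {93, 94, 95} = {(p24,93), (p24,94), (p24,95), (p26,93), (p26,94), (p26,95)}
  {p24, p25, p26} × {93, 95} = {(p24,93), (p24,95), (p25,93), (p25,95), (p26,93), (p26,95)}
  {p24, p25, p26} × {94, 95} = {(p24,94), (p24,95), (p25,94), (p25,95), (p26,94), (p26,95)}
  {p25, p26} × {93, 94, 95} = {(p25,93), (p25,94), (p25,95), (p26,93), (p26,94), (p26,95)}
  {p24, p25, p26} × {93, 94, 95} = {(p24,93), (p24,94), (p24,95), (p25,93), (p25,94), (p25,95), (p26,93), (p26,94), (p26,95)}
These 26 distinct sets form the basis B.
Close under arbitrary unions to get τ_{X×Y}; counting gives |τ_{X×Y}| = 108.


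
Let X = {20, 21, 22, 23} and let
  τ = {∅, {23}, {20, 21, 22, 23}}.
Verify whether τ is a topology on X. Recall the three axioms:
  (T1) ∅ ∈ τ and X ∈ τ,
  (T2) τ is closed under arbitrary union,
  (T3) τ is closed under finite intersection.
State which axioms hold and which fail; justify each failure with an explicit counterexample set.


τ IS a topology on X.

Axiom (T1): ∅ ∈ τ? Yes; X ∈ τ? Yes.
Axiom (T2/T3): check pairwise unions and intersections of members of τ.
All pairwise intersections and unions checked — each lies in τ. Therefore τ satisfies (T1), (T2), (T3): it IS a topology on X.


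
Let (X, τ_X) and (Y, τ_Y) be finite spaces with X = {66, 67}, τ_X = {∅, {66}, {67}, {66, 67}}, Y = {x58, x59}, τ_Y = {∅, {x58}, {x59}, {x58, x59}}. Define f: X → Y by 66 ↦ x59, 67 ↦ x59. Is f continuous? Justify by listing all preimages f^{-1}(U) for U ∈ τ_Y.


f IS continuous.

Compute f^{-1}(U) for each U ∈ τ_Y:
  U = ∅: f^{-1}(U) = ∅ ∈ τ_X ✓.
  U = {x58}: f^{-1}(U) = ∅ ∈ τ_X ✓.
  U = {x59}: f^{-1}(U) = {66, 67} ∈ τ_X ✓.
  U = {x58, x59}: f^{-1}(U) = {66, 67} ∈ τ_X ✓.
Every preimage lies in τ_X, so f IS continuous.


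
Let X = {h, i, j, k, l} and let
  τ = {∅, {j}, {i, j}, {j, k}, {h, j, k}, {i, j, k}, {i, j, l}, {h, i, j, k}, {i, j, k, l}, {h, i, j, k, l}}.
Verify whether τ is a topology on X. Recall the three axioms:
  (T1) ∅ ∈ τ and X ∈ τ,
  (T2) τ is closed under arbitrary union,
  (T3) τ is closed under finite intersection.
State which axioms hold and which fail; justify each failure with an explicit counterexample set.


τ IS a topology on X.

Axiom (T1): ∅ ∈ τ? Yes; X ∈ τ? Yes.
Axiom (T2/T3): check pairwise unions and intersections of members of τ.
All pairwise intersections and unions checked — each lies in τ. Therefore τ satisfies (T1), (T2), (T3): it IS a topology on X.


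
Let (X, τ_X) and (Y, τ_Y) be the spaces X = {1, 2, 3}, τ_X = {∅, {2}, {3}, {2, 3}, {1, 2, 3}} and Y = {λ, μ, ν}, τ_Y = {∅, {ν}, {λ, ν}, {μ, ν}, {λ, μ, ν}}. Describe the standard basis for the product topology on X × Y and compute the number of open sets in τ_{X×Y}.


Basis B = {∅ × ∅, {2} × {ν}, {3} × {ν}, {2} × {λ, ν}, {2} × {μ, ν}, {2, 3} × {ν}, {3} × {λ, ν}, {3} × {μ, ν}, {1, 2, 3} × {ν}, {2} × {λ, μ, ν}, {3} × {λ, μ, ν}, {2, 3} × {λ, ν}, {2, 3} × {μ, ν}, {1, 2, 3} × {λ, ν}, {1, 2, 3} × {μ, ν}, {2, 3} × {λ, μ, ν}, {1, 2, 3} × {λ, μ, ν}}; |τ_{X×Y}| = 50.

Enumerate products U × V with U ∈ τ_X, V ∈ τ_Y (deduplicated):
  ∅ × ∅ = {} (∅)
  {2} × {ν} = {(2,ν)}
  {3} × {ν} = {(3,ν)}
  {2} × {λ, ν} = {(2,λ), (2,ν)}
  {2} × {μ, ν} = {(2,μ), (2,ν)}
  {2, 3} × {ν} = {(2,ν), (3,ν)}
  {3} × {λ, ν} = {(3,λ), (3,ν)}
  {3} × {μ, ν} = {(3,μ), (3,ν)}
  {1, 2, 3} × {ν} = {(1,ν), (2,ν), (3,ν)}
  {2} × {λ, μ, ν} = {(2,λ), (2,μ), (2,ν)}
  {3} × {λ, μ, ν} = {(3,λ), (3,μ), (3,ν)}
  {2, 3} × {λ, ν} = {(2,λ), (2,ν), (3,λ), (3,ν)}
  {2, 3} × {μ, ν} = {(2,μ), (2,ν), (3,μ), (3,ν)}
  {1, 2, 3} × {λ, ν} = {(1,λ), (1,ν), (2,λ), (2,ν), (3,λ), (3,ν)}
  {1, 2, 3} × {μ, ν} = {(1,μ), (1,ν), (2,μ), (2,ν), (3,μ), (3,ν)}
  {2, 3} × {λ, μ, ν} = {(2,λ), (2,μ), (2,ν), (3,λ), (3,μ), (3,ν)}
  {1, 2, 3} × {λ, μ, ν} = {(1,λ), (1,μ), (1,ν), (2,λ), (2,μ), (2,ν), (3,λ), (3,μ), (3,ν)}
These 17 distinct sets form the basis B.
Close under arbitrary unions to get τ_{X×Y}; counting gives |τ_{X×Y}| = 50.


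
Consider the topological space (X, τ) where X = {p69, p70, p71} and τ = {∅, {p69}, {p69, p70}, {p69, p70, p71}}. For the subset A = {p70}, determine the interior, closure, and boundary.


int(A) = ∅, cl(A) = {p70, p71}, ∂A = {p70, p71}.

Closed sets in (X, τ) are complements of opens:
  closed(X, τ) = {∅, {p71}, {p70, p71}, {p69, p70, p71}}.
int(A) = ⋃ {U ∈ τ : U ⊆ A}. Opens contained in A: ∅.
Taking the union of these: int(A) = ∅.
cl(A) = ⋂ {C closed : A ⊆ C}. Closed sets containing A: {p70, p71}, {p69, p70, p71}.
Intersecting these: cl(A) = {p70, p71}.
∂A = cl(A) ∖ int(A) = {p70, p71} ∖ ∅ = {p70, p71}.


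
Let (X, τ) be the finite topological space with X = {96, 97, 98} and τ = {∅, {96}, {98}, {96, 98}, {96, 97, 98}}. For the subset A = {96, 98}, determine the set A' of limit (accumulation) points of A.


A' = {97}

For each x ∈ X, list the open sets U ∈ τ with x ∈ U, then check whether U ∩ (A ∖ {x}) ≠ ∅ for every such U.
  x = 96: open {96} ∋ x has {96} ∩ (A ∖ {96}) = ∅, so x is NOT a limit point.
  x = 97: opens ∋ x are {96, 97, 98}; each meets A ∖ {97}, so x IS a limit point.
  x = 98: open {98} ∋ x has {98} ∩ (A ∖ {98}) = ∅, so x is NOT a limit point.
Collecting: A' = {97}.


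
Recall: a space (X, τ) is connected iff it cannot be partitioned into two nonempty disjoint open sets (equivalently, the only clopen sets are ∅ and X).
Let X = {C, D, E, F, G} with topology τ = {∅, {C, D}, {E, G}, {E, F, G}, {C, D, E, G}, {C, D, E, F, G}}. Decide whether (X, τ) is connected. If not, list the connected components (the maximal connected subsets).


(X, τ) is disconnected; components = [{C, D}, {E, F, G}].

Find clopen sets (U ∈ τ with X ∖ U ∈ τ):
  U = ∅, X ∖ U = {C, D, E, F, G} — both open, so U is clopen.
  U = {C, D}, X ∖ U = {E, F, G} — both open, so U is clopen.
  U = {E, F, G}, X ∖ U = {C, D} — both open, so U is clopen.
  U = {C, D, E, F, G}, X ∖ U = ∅ — both open, so U is clopen.
Nontrivial clopen(s) exist: e.g. {C, D}. So (X, τ) is disconnected.
Compute connected components by grouping points that agree on all clopens:
  component: {C, D}
  component: {E, F, G}


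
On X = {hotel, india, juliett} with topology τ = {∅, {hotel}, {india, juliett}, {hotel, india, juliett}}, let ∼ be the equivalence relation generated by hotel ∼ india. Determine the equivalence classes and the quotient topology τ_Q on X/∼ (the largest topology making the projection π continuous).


X/∼ = {[hotel=india], [juliett]}; |τ_Q| = 2.

Equivalence classes: [hotel=india], [juliett].
Quotient map π: X → X/∼ sends hotel ↦ [hotel=india], india ↦ [hotel=india], juliett ↦ [juliett].
For each subset V ⊆ X/∼, compute π^{-1}(V) ⊆ X and check whether π^{-1}(V) ∈ τ. V is open in τ_Q iff π^{-1}(V) ∈ τ.
  V = {}: π^{-1}(V) = ∅ ∈ τ ✓.
  V = {[hotel=india]}: π^{-1}(V) = {hotel, india} ∉ τ ✗.
  V = {[juliett]}: π^{-1}(V) = {juliett} ∉ τ ✗.
  V = {[hotel=india], [juliett]}: π^{-1}(V) = {hotel, india, juliett} ∈ τ ✓.
Open sets in the quotient: τ_Q = {{}, {[hotel=india], [juliett]}} (2 elements).


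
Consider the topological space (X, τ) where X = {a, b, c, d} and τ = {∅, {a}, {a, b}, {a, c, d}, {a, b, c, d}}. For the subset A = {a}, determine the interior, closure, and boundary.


int(A) = {a}, cl(A) = {a, b, c, d}, ∂A = {b, c, d}.

Closed sets in (X, τ) are complements of opens:
  closed(X, τ) = {∅, {b}, {c, d}, {b, c, d}, {a, b, c, d}}.
int(A) = ⋃ {U ∈ τ : U ⊆ A}. Opens contained in A: ∅, {a}.
Taking the union of these: int(A) = {a}.
cl(A) = ⋂ {C closed : A ⊆ C}. Closed sets containing A: {a, b, c, d}.
Intersecting these: cl(A) = {a, b, c, d}.
∂A = cl(A) ∖ int(A) = {a, b, c, d} ∖ {a} = {b, c, d}.


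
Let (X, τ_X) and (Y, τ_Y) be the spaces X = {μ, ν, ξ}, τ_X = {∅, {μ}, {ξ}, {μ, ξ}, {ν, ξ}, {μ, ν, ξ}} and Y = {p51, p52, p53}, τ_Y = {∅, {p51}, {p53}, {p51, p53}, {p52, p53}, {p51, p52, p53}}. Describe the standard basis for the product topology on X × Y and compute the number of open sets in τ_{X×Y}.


Basis B = {∅ × ∅, {μ} × {p51}, {μ} × {p53}, {ξ} × {p51}, {ξ} × {p53}, {μ} × {p51, p53}, {μ, ξ} × {p51}, {μ} × {p52, p53}, {μ, ξ} × {p53}, {ν, ξ} × {p51}, {ν, ξ} × {p53}, {ξ} × {p51, p53}, {ξ} × {p52, p53}, {μ} × {p51, p52, p53}, {μ, ν, ξ} × {p51}, {μ, ν, ξ} × {p53}, {ξ} × {p51, p52, p53}, {μ, ξ} × {p51, p53}, {μ, ξ} × {p52, p53}, {ν, ξ} × {p51, p53}, {ν, ξ} × {p52, p53}, {μ, ξ} × {p51, p52, p53}, {μ, ν, ξ} × {p51, p53}, {μ, ν, ξ} × {p52, p53}, {ν, ξ} × {p51, p52, p53}, {μ, ν, ξ} × {p51, p52, p53}}; |τ_{X×Y}| = 108.

Enumerate products U × V with U ∈ τ_X, V ∈ τ_Y (deduplicated):
  ∅ × ∅ = {} (∅)
  {μ} × {p51} = {(μ,p51)}
  {μ} × {p53} = {(μ,p53)}
  {ξ} × {p51} = {(ξ,p51)}
  {ξ} × {p53} = {(ξ,p53)}
  {μ} × {p51, p53} = {(μ,p51), (μ,p53)}
  {μ, ξ} × {p51} = {(μ,p51), (ξ,p51)}
  {μ} × {p52, p53} = {(μ,p52), (μ,p53)}
  {μ, ξ} × {p53} = {(μ,p53), (ξ,p53)}
  {ν, ξ} × {p51} = {(ν,p51), (ξ,p51)}
  {ν, ξ} × {p53} = {(ν,p53), (ξ,p53)}
  {ξ} × {p51, p53} = {(ξ,p51), (ξ,p53)}
  {ξ} × {p52, p53} = {(ξ,p52), (ξ,p53)}
  {μ} × {p51, p52, p53} = {(μ,p51), (μ,p52), (μ,p53)}
  {μ, ν, ξ} × {p51} = {(μ,p51), (ν,p51), (ξ,p51)}
  {μ, ν, ξ} × {p53} = {(μ,p53), (ν,p53), (ξ,p53)}
  {ξ} × {p51, p52, p53} = {(ξ,p51), (ξ,p52), (ξ,p53)}
  {μ, ξ} × {p51, p53} = {(μ,p51), (μ,p53), (ξ,p51), (ξ,p53)}
  {μ, ξ} × {p52, p53} = {(μ,p52), (μ,p53), (ξ,p52), (ξ,p53)}
  {ν, ξ} × {p51, p53} = {(ν,p51), (ν,p53), (ξ,p51), (ξ,p53)}
  {ν, ξ} × {p52, p53} = {(ν,p52), (ν,p53), (ξ,p52), (ξ,p53)}
  {μ, ξ} × {p51, p52, p53} = {(μ,p51), (μ,p52), (μ,p53), (ξ,p51), (ξ,p52), (ξ,p53)}
  {μ, ν, ξ} × {p51, p53} = {(μ,p51), (μ,p53), (ν,p51), (ν,p53), (ξ,p51), (ξ,p53)}
  {μ, ν, ξ} × {p52, p53} = {(μ,p52), (μ,p53), (ν,p52), (ν,p53), (ξ,p52), (ξ,p53)}
  {ν, ξ} × {p51, p52, p53} = {(ν,p51), (ν,p52), (ν,p53), (ξ,p51), (ξ,p52), (ξ,p53)}
  {μ, ν, ξ} × {p51, p52, p53} = {(μ,p51), (μ,p52), (μ,p53), (ν,p51), (ν,p52), (ν,p53), (ξ,p51), (ξ,p52), (ξ,p53)}
These 26 distinct sets form the basis B.
Close under arbitrary unions to get τ_{X×Y}; counting gives |τ_{X×Y}| = 108.


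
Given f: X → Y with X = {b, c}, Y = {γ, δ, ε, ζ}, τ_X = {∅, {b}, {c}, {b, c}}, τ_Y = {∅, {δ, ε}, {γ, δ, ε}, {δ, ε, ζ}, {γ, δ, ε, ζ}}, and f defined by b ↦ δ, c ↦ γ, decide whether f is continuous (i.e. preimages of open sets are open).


f IS continuous.

Compute f^{-1}(U) for each U ∈ τ_Y:
  U = ∅: f^{-1}(U) = ∅ ∈ τ_X ✓.
  U = {δ, ε}: f^{-1}(U) = {b} ∈ τ_X ✓.
  U = {γ, δ, ε}: f^{-1}(U) = {b, c} ∈ τ_X ✓.
  U = {δ, ε, ζ}: f^{-1}(U) = {b} ∈ τ_X ✓.
  U = {γ, δ, ε, ζ}: f^{-1}(U) = {b, c} ∈ τ_X ✓.
Every preimage lies in τ_X, so f IS continuous.


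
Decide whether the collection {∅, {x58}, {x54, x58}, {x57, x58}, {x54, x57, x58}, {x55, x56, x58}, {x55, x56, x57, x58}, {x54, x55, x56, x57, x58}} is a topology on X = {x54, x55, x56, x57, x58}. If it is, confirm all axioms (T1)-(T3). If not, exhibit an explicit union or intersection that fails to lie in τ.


τ is NOT a topology on X.

Axiom (T1): ∅ ∈ τ? Yes; X ∈ τ? Yes.
Axiom (T2/T3): check pairwise unions and intersections of members of τ.
Counterexample for (T2): {x54, x58} ∪ {x55, x56, x58} = {x54, x55, x56, x58} ∉ τ. Therefore τ is NOT a topology.


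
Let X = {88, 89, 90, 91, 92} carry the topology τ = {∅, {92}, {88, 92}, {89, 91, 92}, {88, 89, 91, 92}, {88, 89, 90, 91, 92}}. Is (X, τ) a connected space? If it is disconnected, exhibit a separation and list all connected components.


(X, τ) is connected.

Find clopen sets (U ∈ τ with X ∖ U ∈ τ):
  U = ∅, X ∖ U = {88, 89, 90, 91, 92} — both open, so U is clopen.
  U = {88, 89, 90, 91, 92}, X ∖ U = ∅ — both open, so U is clopen.
Only trivial clopens (∅ and X) exist, so (X, τ) is connected.
Compute connected components by grouping points that agree on all clopens:
  component: {88, 89, 90, 91, 92}


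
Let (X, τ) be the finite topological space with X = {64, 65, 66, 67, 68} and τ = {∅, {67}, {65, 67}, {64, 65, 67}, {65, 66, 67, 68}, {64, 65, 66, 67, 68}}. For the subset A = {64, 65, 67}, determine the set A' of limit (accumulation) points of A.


A' = {64, 65, 66, 68}

For each x ∈ X, list the open sets U ∈ τ with x ∈ U, then check whether U ∩ (A ∖ {x}) ≠ ∅ for every such U.
  x = 64: opens ∋ x are {64, 65, 67}, {64, 65, 66, 67, 68}; each meets A ∖ {64}, so x IS a limit point.
  x = 65: opens ∋ x are {65, 67}, {64, 65, 67}, {65, 66, 67, 68}, {64, 65, 66, 67, 68}; each meets A ∖ {65}, so x IS a limit point.
  x = 66: opens ∋ x are {65, 66, 67, 68}, {64, 65, 66, 67, 68}; each meets A ∖ {66}, so x IS a limit point.
  x = 67: open {67} ∋ x has {67} ∩ (A ∖ {67}) = ∅, so x is NOT a limit point.
  x = 68: opens ∋ x are {65, 66, 67, 68}, {64, 65, 66, 67, 68}; each meets A ∖ {68}, so x IS a limit point.
Collecting: A' = {64, 65, 66, 68}.


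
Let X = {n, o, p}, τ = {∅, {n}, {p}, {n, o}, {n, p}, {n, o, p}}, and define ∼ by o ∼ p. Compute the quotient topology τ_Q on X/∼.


X/∼ = {[n], [o=p]}; |τ_Q| = 3.

Equivalence classes: [n], [o=p].
Quotient map π: X → X/∼ sends n ↦ [n], o ↦ [o=p], p ↦ [o=p].
For each subset V ⊆ X/∼, compute π^{-1}(V) ⊆ X and check whether π^{-1}(V) ∈ τ. V is open in τ_Q iff π^{-1}(V) ∈ τ.
  V = {}: π^{-1}(V) = ∅ ∈ τ ✓.
  V = {[n]}: π^{-1}(V) = {n} ∈ τ ✓.
  V = {[o=p]}: π^{-1}(V) = {o, p} ∉ τ ✗.
  V = {[n], [o=p]}: π^{-1}(V) = {n, o, p} ∈ τ ✓.
Open sets in the quotient: τ_Q = {{}, {[n]}, {[n], [o=p]}} (3 elements).


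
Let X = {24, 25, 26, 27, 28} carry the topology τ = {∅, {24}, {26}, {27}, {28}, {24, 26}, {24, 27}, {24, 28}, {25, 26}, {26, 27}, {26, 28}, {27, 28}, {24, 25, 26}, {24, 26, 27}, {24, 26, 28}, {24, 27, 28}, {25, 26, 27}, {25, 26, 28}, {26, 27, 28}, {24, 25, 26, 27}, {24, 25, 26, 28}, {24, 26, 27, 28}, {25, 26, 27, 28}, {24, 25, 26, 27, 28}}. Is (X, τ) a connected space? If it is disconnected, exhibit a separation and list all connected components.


(X, τ) is disconnected; components = [{24}, {27}, {28}, {25, 26}].

Find clopen sets (U ∈ τ with X ∖ U ∈ τ):
  U = ∅, X ∖ U = {24, 25, 26, 27, 28} — both open, so U is clopen.
  U = {24}, X ∖ U = {25, 26, 27, 28} — both open, so U is clopen.
  U = {27}, X ∖ U = {24, 25, 26, 28} — both open, so U is clopen.
  U = {28}, X ∖ U = {24, 25, 26, 27} — both open, so U is clopen.
  U = {24, 27}, X ∖ U = {25, 26, 28} — both open, so U is clopen.
  U = {24, 28}, X ∖ U = {25, 26, 27} — both open, so U is clopen.
  U = {25, 26}, X ∖ U = {24, 27, 28} — both open, so U is clopen.
  U = {27, 28}, X ∖ U = {24, 25, 26} — both open, so U is clopen.
  U = {24, 25, 26}, X ∖ U = {27, 28} — both open, so U is clopen.
  U = {24, 27, 28}, X ∖ U = {25, 26} — both open, so U is clopen.
  U = {25, 26, 27}, X ∖ U = {24, 28} — both open, so U is clopen.
  U = {25, 26, 28}, X ∖ U = {24, 27} — both open, so U is clopen.
  U = {24, 25, 26, 27}, X ∖ U = {28} — both open, so U is clopen.
  U = {24, 25, 26, 28}, X ∖ U = {27} — both open, so U is clopen.
  U = {25, 26, 27, 28}, X ∖ U = {24} — both open, so U is clopen.
  U = {24, 25, 26, 27, 28}, X ∖ U = ∅ — both open, so U is clopen.
Nontrivial clopen(s) exist: e.g. {24, 27}. So (X, τ) is disconnected.
Compute connected components by grouping points that agree on all clopens:
  component: {24}
  component: {27}
  component: {28}
  component: {25, 26}


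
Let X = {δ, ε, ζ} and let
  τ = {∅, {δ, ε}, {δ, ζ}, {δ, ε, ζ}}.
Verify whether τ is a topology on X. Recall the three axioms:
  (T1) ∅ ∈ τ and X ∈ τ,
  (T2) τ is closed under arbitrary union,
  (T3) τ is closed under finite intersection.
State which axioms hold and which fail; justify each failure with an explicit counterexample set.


τ is NOT a topology on X.

Axiom (T1): ∅ ∈ τ? Yes; X ∈ τ? Yes.
Axiom (T2/T3): check pairwise unions and intersections of members of τ.
Counterexample for (T3): {δ, ε} ∩ {δ, ζ} = {δ} ∉ τ. Therefore τ is NOT a topology.


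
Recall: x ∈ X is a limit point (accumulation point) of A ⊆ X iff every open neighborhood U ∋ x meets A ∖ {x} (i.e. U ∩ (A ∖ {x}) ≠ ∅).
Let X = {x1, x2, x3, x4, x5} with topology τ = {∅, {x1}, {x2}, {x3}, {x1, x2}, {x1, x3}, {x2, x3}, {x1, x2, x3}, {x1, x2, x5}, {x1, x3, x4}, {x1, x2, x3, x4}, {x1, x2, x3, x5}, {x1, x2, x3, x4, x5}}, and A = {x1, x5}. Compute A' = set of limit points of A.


A' = {x4, x5}

For each x ∈ X, list the open sets U ∈ τ with x ∈ U, then check whether U ∩ (A ∖ {x}) ≠ ∅ for every such U.
  x = x1: open {x1} ∋ x has {x1} ∩ (A ∖ {x1}) = ∅, so x is NOT a limit point.
  x = x2: open {x2} ∋ x has {x2} ∩ (A ∖ {x2}) = ∅, so x is NOT a limit point.
  x = x3: open {x3} ∋ x has {x3} ∩ (A ∖ {x3}) = ∅, so x is NOT a limit point.
  x = x4: opens ∋ x are {x1, x3, x4}, {x1, x2, x3, x4}, {x1, x2, x3, x4, x5}; each meets A ∖ {x4}, so x IS a limit point.
  x = x5: opens ∋ x are {x1, x2, x5}, {x1, x2, x3, x5}, {x1, x2, x3, x4, x5}; each meets A ∖ {x5}, so x IS a limit point.
Collecting: A' = {x4, x5}.


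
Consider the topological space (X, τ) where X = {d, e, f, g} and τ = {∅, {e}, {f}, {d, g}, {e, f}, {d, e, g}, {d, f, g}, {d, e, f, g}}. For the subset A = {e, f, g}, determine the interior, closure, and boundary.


int(A) = {e, f}, cl(A) = {d, e, f, g}, ∂A = {d, g}.

Closed sets in (X, τ) are complements of opens:
  closed(X, τ) = {∅, {e}, {f}, {d, g}, {e, f}, {d, e, g}, {d, f, g}, {d, e, f, g}}.
int(A) = ⋃ {U ∈ τ : U ⊆ A}. Opens contained in A: ∅, {e}, {f}, {e, f}.
Taking the union of these: int(A) = {e, f}.
cl(A) = ⋂ {C closed : A ⊆ C}. Closed sets containing A: {d, e, f, g}.
Intersecting these: cl(A) = {d, e, f, g}.
∂A = cl(A) ∖ int(A) = {d, e, f, g} ∖ {e, f} = {d, g}.


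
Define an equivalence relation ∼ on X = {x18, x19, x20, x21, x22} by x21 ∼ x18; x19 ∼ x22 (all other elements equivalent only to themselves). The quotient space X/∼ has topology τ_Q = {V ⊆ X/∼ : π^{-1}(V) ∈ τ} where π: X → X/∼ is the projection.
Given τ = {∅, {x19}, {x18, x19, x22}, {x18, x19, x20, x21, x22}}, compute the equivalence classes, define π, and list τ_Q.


X/∼ = {[x18=x21], [x19=x22], [x20]}; |τ_Q| = 2.

Equivalence classes: [x18=x21], [x19=x22], [x20].
Quotient map π: X → X/∼ sends x18 ↦ [x18=x21], x19 ↦ [x19=x22], x20 ↦ [x20], x21 ↦ [x18=x21], x22 ↦ [x19=x22].
For each subset V ⊆ X/∼, compute π^{-1}(V) ⊆ X and check whether π^{-1}(V) ∈ τ. V is open in τ_Q iff π^{-1}(V) ∈ τ.
  V = {}: π^{-1}(V) = ∅ ∈ τ ✓.
  V = {[x18=x21]}: π^{-1}(V) = {x18, x21} ∉ τ ✗.
  V = {[x19=x22]}: π^{-1}(V) = {x19, x22} ∉ τ ✗.
  V = {[x18=x21], [x19=x22]}: π^{-1}(V) = {x18, x19, x21, x22} ∉ τ ✗.
  V = {[x20]}: π^{-1}(V) = {x20} ∉ τ ✗.
  V = {[x18=x21], [x20]}: π^{-1}(V) = {x18, x20, x21} ∉ τ ✗.
  V = {[x19=x22], [x20]}: π^{-1}(V) = {x19, x20, x22} ∉ τ ✗.
  V = {[x18=x21], [x19=x22], [x20]}: π^{-1}(V) = {x18, x19, x20, x21, x22} ∈ τ ✓.
Open sets in the quotient: τ_Q = {{}, {[x18=x21], [x19=x22], [x20]}} (2 elements).


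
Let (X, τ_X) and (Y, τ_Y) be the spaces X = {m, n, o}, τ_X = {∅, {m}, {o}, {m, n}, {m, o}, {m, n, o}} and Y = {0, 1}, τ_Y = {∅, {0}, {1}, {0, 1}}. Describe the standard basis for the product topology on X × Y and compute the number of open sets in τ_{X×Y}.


Basis B = {∅ × ∅, {m} × {0}, {m} × {1}, {o} × {0}, {o} × {1}, {m} × {0, 1}, {m, n} × {0}, {m, o} × {0}, {m, n} × {1}, {m, o} × {1}, {o} × {0, 1}, {m, n, o} × {0}, {m, n, o} × {1}, {m, n} × {0, 1}, {m, o} × {0, 1}, {m, n, o} × {0, 1}}; |τ_{X×Y}| = 36.

Enumerate products U × V with U ∈ τ_X, V ∈ τ_Y (deduplicated):
  ∅ × ∅ = {} (∅)
  {m} × {0} = {(m,0)}
  {m} × {1} = {(m,1)}
  {o} × {0} = {(o,0)}
  {o} × {1} = {(o,1)}
  {m} × {0, 1} = {(m,0), (m,1)}
  {m, n} × {0} = {(m,0), (n,0)}
  {m, o} × {0} = {(m,0), (o,0)}
  {m, n} × {1} = {(m,1), (n,1)}
  {m, o} × {1} = {(m,1), (o,1)}
  {o} × {0, 1} = {(o,0), (o,1)}
  {m, n, o} × {0} = {(m,0), (n,0), (o,0)}
  {m, n, o} × {1} = {(m,1), (n,1), (o,1)}
  {m, n} × {0, 1} = {(m,0), (m,1), (n,0), (n,1)}
  {m, o} × {0, 1} = {(m,0), (m,1), (o,0), (o,1)}
  {m, n, o} × {0, 1} = {(m,0), (m,1), (n,0), (n,1), (o,0), (o,1)}
These 16 distinct sets form the basis B.
Close under arbitrary unions to get τ_{X×Y}; counting gives |τ_{X×Y}| = 36.


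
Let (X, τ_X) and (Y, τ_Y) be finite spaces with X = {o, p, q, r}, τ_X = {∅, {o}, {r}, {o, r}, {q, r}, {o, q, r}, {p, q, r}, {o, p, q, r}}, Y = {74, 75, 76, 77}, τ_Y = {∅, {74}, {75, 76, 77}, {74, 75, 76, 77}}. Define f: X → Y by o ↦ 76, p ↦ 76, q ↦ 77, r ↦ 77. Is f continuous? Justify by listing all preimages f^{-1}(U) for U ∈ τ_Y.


f IS continuous.

Compute f^{-1}(U) for each U ∈ τ_Y:
  U = ∅: f^{-1}(U) = ∅ ∈ τ_X ✓.
  U = {74}: f^{-1}(U) = ∅ ∈ τ_X ✓.
  U = {75, 76, 77}: f^{-1}(U) = {o, p, q, r} ∈ τ_X ✓.
  U = {74, 75, 76, 77}: f^{-1}(U) = {o, p, q, r} ∈ τ_X ✓.
Every preimage lies in τ_X, so f IS continuous.


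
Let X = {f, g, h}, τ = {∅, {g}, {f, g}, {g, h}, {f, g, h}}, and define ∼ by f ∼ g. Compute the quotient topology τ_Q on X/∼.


X/∼ = {[f=g], [h]}; |τ_Q| = 3.

Equivalence classes: [f=g], [h].
Quotient map π: X → X/∼ sends f ↦ [f=g], g ↦ [f=g], h ↦ [h].
For each subset V ⊆ X/∼, compute π^{-1}(V) ⊆ X and check whether π^{-1}(V) ∈ τ. V is open in τ_Q iff π^{-1}(V) ∈ τ.
  V = {}: π^{-1}(V) = ∅ ∈ τ ✓.
  V = {[f=g]}: π^{-1}(V) = {f, g} ∈ τ ✓.
  V = {[h]}: π^{-1}(V) = {h} ∉ τ ✗.
  V = {[f=g], [h]}: π^{-1}(V) = {f, g, h} ∈ τ ✓.
Open sets in the quotient: τ_Q = {{}, {[f=g]}, {[f=g], [h]}} (3 elements).


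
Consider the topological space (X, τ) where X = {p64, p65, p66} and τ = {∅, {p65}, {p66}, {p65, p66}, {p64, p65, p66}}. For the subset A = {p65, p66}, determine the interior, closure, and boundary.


int(A) = {p65, p66}, cl(A) = {p64, p65, p66}, ∂A = {p64}.

Closed sets in (X, τ) are complements of opens:
  closed(X, τ) = {∅, {p64}, {p64, p65}, {p64, p66}, {p64, p65, p66}}.
int(A) = ⋃ {U ∈ τ : U ⊆ A}. Opens contained in A: ∅, {p65}, {p66}, {p65, p66}.
Taking the union of these: int(A) = {p65, p66}.
cl(A) = ⋂ {C closed : A ⊆ C}. Closed sets containing A: {p64, p65, p66}.
Intersecting these: cl(A) = {p64, p65, p66}.
∂A = cl(A) ∖ int(A) = {p64, p65, p66} ∖ {p65, p66} = {p64}.


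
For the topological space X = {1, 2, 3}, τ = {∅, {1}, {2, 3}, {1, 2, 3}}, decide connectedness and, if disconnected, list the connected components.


(X, τ) is disconnected; components = [{1}, {2, 3}].

Find clopen sets (U ∈ τ with X ∖ U ∈ τ):
  U = ∅, X ∖ U = {1, 2, 3} — both open, so U is clopen.
  U = {1}, X ∖ U = {2, 3} — both open, so U is clopen.
  U = {2, 3}, X ∖ U = {1} — both open, so U is clopen.
  U = {1, 2, 3}, X ∖ U = ∅ — both open, so U is clopen.
Nontrivial clopen(s) exist: e.g. {1}. So (X, τ) is disconnected.
Compute connected components by grouping points that agree on all clopens:
  component: {1}
  component: {2, 3}


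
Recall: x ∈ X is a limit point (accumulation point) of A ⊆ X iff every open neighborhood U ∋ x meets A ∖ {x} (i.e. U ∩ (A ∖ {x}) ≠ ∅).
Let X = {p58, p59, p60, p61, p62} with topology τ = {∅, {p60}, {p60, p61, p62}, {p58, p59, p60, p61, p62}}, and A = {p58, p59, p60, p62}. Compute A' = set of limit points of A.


A' = {p58, p59, p61, p62}

For each x ∈ X, list the open sets U ∈ τ with x ∈ U, then check whether U ∩ (A ∖ {x}) ≠ ∅ for every such U.
  x = p58: opens ∋ x are {p58, p59, p60, p61, p62}; each meets A ∖ {p58}, so x IS a limit point.
  x = p59: opens ∋ x are {p58, p59, p60, p61, p62}; each meets A ∖ {p59}, so x IS a limit point.
  x = p60: open {p60} ∋ x has {p60} ∩ (A ∖ {p60}) = ∅, so x is NOT a limit point.
  x = p61: opens ∋ x are {p60, p61, p62}, {p58, p59, p60, p61, p62}; each meets A ∖ {p61}, so x IS a limit point.
  x = p62: opens ∋ x are {p60, p61, p62}, {p58, p59, p60, p61, p62}; each meets A ∖ {p62}, so x IS a limit point.
Collecting: A' = {p58, p59, p61, p62}.


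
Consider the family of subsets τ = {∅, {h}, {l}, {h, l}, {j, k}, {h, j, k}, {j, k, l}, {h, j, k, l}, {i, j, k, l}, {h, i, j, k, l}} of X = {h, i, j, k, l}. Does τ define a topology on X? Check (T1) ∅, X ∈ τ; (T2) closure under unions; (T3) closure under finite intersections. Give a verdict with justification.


τ IS a topology on X.

Axiom (T1): ∅ ∈ τ? Yes; X ∈ τ? Yes.
Axiom (T2/T3): check pairwise unions and intersections of members of τ.
All pairwise intersections and unions checked — each lies in τ. Therefore τ satisfies (T1), (T2), (T3): it IS a topology on X.


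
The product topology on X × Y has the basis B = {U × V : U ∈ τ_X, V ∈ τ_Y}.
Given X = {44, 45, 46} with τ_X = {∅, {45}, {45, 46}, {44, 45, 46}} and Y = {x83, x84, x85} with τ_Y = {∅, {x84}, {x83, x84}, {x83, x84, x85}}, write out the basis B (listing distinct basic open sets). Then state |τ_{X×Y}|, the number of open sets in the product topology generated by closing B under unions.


Basis B = {∅ × ∅, {45} × {x84}, {45} × {x83, x84}, {45, 46} × {x84}, {44, 45, 46} × {x84}, {45} × {x83, x84, x85}, {45, 46} × {x83, x84}, {44, 45, 46} × {x83, x84}, {45, 46} × {x83, x84, x85}, {44, 45, 46} × {x83, x84, x85}}; |τ_{X×Y}| = 20.

Enumerate products U × V with U ∈ τ_X, V ∈ τ_Y (deduplicated):
  ∅ × ∅ = {} (∅)
  {45} × {x84} = {(45,x84)}
  {45} × {x83, x84} = {(45,x83), (45,x84)}
  {45, 46} × {x84} = {(45,x84), (46,x84)}
  {44, 45, 46} × {x84} = {(44,x84), (45,x84), (46,x84)}
  {45} × {x83, x84, x85} = {(45,x83), (45,x84), (45,x85)}
  {45, 46} × {x83, x84} = {(45,x83), (45,x84), (46,x83), (46,x84)}
  {44, 45, 46} × {x83, x84} = {(44,x83), (44,x84), (45,x83), (45,x84), (46,x83), (46,x84)}
  {45, 46} × {x83, x84, x85} = {(45,x83), (45,x84), (45,x85), (46,x83), (46,x84), (46,x85)}
  {44, 45, 46} × {x83, x84, x85} = {(44,x83), (44,x84), (44,x85), (45,x83), (45,x84), (45,x85), (46,x83), (46,x84), (46,x85)}
These 10 distinct sets form the basis B.
Close under arbitrary unions to get τ_{X×Y}; counting gives |τ_{X×Y}| = 20.


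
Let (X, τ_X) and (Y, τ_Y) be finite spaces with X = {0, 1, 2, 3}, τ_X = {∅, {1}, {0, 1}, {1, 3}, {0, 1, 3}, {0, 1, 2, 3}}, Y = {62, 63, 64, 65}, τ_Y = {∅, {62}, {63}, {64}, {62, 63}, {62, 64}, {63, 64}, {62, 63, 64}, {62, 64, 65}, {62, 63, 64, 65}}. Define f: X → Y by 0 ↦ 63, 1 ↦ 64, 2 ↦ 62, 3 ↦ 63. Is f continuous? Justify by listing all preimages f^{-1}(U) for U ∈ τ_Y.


f is NOT continuous.

Compute f^{-1}(U) for each U ∈ τ_Y:
  U = ∅: f^{-1}(U) = ∅ ∈ τ_X ✓.
  U = {62}: f^{-1}(U) = {2} ∉ τ_X ✗.
  U = {63}: f^{-1}(U) = {0, 3} ∉ τ_X ✗.
  U = {64}: f^{-1}(U) = {1} ∈ τ_X ✓.
  U = {62, 63}: f^{-1}(U) = {0, 2, 3} ∉ τ_X ✗.
  U = {62, 64}: f^{-1}(U) = {1, 2} ∉ τ_X ✗.
  U = {63, 64}: f^{-1}(U) = {0, 1, 3} ∈ τ_X ✓.
  U = {62, 63, 64}: f^{-1}(U) = {0, 1, 2, 3} ∈ τ_X ✓.
  U = {62, 64, 65}: f^{-1}(U) = {1, 2} ∉ τ_X ✗.
  U = {62, 63, 64, 65}: f^{-1}(U) = {0, 1, 2, 3} ∈ τ_X ✓.
Found U = {62} with f^{-1}(U) = {2} not in τ_X. Therefore f is NOT continuous.


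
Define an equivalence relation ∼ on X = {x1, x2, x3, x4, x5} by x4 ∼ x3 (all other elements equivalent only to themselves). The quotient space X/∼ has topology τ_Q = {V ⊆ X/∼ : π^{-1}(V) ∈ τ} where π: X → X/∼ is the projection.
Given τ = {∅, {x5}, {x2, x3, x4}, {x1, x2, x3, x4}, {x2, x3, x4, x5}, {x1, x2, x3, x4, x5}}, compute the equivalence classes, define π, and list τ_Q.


X/∼ = {[x1], [x2], [x3=x4], [x5]}; |τ_Q| = 6.

Equivalence classes: [x1], [x2], [x3=x4], [x5].
Quotient map π: X → X/∼ sends x1 ↦ [x1], x2 ↦ [x2], x3 ↦ [x3=x4], x4 ↦ [x3=x4], x5 ↦ [x5].
For each subset V ⊆ X/∼, compute π^{-1}(V) ⊆ X and check whether π^{-1}(V) ∈ τ. V is open in τ_Q iff π^{-1}(V) ∈ τ.
  V = {}: π^{-1}(V) = ∅ ∈ τ ✓.
  V = {[x1]}: π^{-1}(V) = {x1} ∉ τ ✗.
  V = {[x2]}: π^{-1}(V) = {x2} ∉ τ ✗.
  V = {[x1], [x2]}: π^{-1}(V) = {x1, x2} ∉ τ ✗.
  V = {[x3=x4]}: π^{-1}(V) = {x3, x4} ∉ τ ✗.
  V = {[x1], [x3=x4]}: π^{-1}(V) = {x1, x3, x4} ∉ τ ✗.
  V = {[x2], [x3=x4]}: π^{-1}(V) = {x2, x3, x4} ∈ τ ✓.
  V = {[x1], [x2], [x3=x4]}: π^{-1}(V) = {x1, x2, x3, x4} ∈ τ ✓.
  V = {[x5]}: π^{-1}(V) = {x5} ∈ τ ✓.
  V = {[x1], [x5]}: π^{-1}(V) = {x1, x5} ∉ τ ✗.
  V = {[x2], [x5]}: π^{-1}(V) = {x2, x5} ∉ τ ✗.
  V = {[x1], [x2], [x5]}: π^{-1}(V) = {x1, x2, x5} ∉ τ ✗.
  V = {[x3=x4], [x5]}: π^{-1}(V) = {x3, x4, x5} ∉ τ ✗.
  V = {[x1], [x3=x4], [x5]}: π^{-1}(V) = {x1, x3, x4, x5} ∉ τ ✗.
  V = {[x2], [x3=x4], [x5]}: π^{-1}(V) = {x2, x3, x4, x5} ∈ τ ✓.
  V = {[x1], [x2], [x3=x4], [x5]}: π^{-1}(V) = {x1, x2, x3, x4, x5} ∈ τ ✓.
Open sets in the quotient: τ_Q = {{}, {[x2], [x3=x4]}, {[x1], [x2], [x3=x4]}, {[x5]}, {[x2], [x3=x4], [x5]}, {[x1], [x2], [x3=x4], [x5]}} (6 elements).


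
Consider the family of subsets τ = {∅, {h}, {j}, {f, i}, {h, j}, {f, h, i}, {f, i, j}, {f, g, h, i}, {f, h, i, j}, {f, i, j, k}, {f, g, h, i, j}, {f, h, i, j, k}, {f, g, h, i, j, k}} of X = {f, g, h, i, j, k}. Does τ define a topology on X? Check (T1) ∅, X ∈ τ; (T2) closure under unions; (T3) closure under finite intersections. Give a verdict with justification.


τ IS a topology on X.

Axiom (T1): ∅ ∈ τ? Yes; X ∈ τ? Yes.
Axiom (T2/T3): check pairwise unions and intersections of members of τ.
All pairwise intersections and unions checked — each lies in τ. Therefore τ satisfies (T1), (T2), (T3): it IS a topology on X.


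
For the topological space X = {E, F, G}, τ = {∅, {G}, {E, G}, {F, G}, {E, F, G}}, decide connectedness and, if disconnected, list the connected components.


(X, τ) is connected.

Find clopen sets (U ∈ τ with X ∖ U ∈ τ):
  U = ∅, X ∖ U = {E, F, G} — both open, so U is clopen.
  U = {E, F, G}, X ∖ U = ∅ — both open, so U is clopen.
Only trivial clopens (∅ and X) exist, so (X, τ) is connected.
Compute connected components by grouping points that agree on all clopens:
  component: {E, F, G}
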